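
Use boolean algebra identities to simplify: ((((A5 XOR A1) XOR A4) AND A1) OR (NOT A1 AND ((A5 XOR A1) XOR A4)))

By distribution ((E AND v) OR (E AND NOT v) = E):
= ((A5 XOR A1) XOR A4)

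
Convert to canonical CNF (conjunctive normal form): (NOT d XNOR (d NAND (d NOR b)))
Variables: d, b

(NOT d OR b) AND (NOT d OR NOT b)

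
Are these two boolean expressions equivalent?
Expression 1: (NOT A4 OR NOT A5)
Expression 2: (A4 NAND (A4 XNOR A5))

Yes, they are equivalent — the two output columns agree on all 4 assignments:
A4 | A5 | Expression 1 | Expression 2
-------------------------------------
0 | 0 | 1 | 1
0 | 1 | 1 | 1
1 | 0 | 1 | 1
1 | 1 | 0 | 0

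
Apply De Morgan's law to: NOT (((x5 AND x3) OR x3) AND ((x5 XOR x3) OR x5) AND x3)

NOT ((x5 AND x3) OR x3) OR NOT ((x5 XOR x3) OR x5) OR NOT x3
De Morgan's: NOT(AND of terms) = OR of negations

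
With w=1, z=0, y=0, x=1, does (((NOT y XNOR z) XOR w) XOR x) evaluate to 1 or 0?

Substituting: (((NOT 0 XNOR 0) XOR 1) XOR 1)
= 0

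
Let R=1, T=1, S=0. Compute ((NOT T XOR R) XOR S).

Substituting: ((NOT 1 XOR 1) XOR 0)
= 1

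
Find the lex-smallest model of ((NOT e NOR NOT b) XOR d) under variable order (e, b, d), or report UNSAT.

e=0, b=0, d=1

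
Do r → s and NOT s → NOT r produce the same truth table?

Yes, Contrapositive is always equivalent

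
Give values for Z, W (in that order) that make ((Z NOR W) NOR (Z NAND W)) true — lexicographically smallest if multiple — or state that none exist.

Z=1, W=1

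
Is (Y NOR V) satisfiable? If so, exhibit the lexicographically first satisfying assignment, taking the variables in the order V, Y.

V=0, Y=0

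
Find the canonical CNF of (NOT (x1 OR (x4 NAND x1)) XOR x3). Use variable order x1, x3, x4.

(x1 OR x3 OR x4) AND (x1 OR x3 OR NOT x4) AND (NOT x1 OR x3 OR x4) AND (NOT x1 OR x3 OR NOT x4)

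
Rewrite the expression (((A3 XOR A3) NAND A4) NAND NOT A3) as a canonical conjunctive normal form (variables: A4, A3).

(A4 OR A3) AND (NOT A4 OR A3)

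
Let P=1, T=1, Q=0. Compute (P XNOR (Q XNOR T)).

Substituting: (1 XNOR (0 XNOR 1))
= 0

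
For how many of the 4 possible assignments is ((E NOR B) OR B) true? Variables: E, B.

Satisfying assignments: (0,0), (0,1), (1,1)
Count: 3 out of 4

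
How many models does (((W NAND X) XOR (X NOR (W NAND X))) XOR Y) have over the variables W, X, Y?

Satisfying assignments: (0,0,0), (0,1,0), (1,0,0), (1,1,1)
Count: 4 out of 8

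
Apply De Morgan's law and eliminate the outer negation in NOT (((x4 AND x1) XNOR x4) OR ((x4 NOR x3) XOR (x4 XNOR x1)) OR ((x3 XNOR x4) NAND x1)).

NOT ((x4 AND x1) XNOR x4) AND NOT ((x4 NOR x3) XOR (x4 XNOR x1)) AND NOT ((x3 XNOR x4) NAND x1)
De Morgan's: NOT(OR of terms) = AND of negations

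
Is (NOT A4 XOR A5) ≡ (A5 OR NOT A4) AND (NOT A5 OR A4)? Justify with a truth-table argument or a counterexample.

Yes, they are equivalent — the two output columns agree on all 4 assignments:
A5 | A4 | Expression 1 | Expression 2
-------------------------------------
0 | 0 | 1 | 1
0 | 1 | 0 | 0
1 | 0 | 0 | 0
1 | 1 | 1 | 1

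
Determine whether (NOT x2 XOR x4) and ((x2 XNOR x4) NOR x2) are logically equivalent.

No. Counterexample: with x4=0, x2=0, Expression 1 = 1 but Expression 2 = 0.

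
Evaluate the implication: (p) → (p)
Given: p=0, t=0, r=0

Antecedent (p) = 0; consequent (p) = 0.
0 → 0 = 1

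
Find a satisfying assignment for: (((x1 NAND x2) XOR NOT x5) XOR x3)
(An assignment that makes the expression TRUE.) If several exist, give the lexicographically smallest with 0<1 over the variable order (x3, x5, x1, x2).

x3=0, x5=0, x1=1, x2=1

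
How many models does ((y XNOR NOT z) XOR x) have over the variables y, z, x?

Satisfying assignments: (0,0,1), (0,1,0), (1,0,0), (1,1,1)
Count: 4 out of 8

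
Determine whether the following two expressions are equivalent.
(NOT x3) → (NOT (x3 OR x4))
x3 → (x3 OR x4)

No, Inverse is not equivalent to original (counterexample: x3=0, x4=1)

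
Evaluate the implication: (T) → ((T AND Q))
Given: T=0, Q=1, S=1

Antecedent (T) = 0; consequent ((T AND Q)) = 0.
0 → 0 = 1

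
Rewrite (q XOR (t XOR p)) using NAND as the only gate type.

((q NAND (q NAND ((t NAND (t NAND p)) NAND (p NAND (t NAND p))))) NAND (((t NAND (t NAND p)) NAND (p NAND (t NAND p))) NAND (q NAND ((t NAND (t NAND p)) NAND (p NAND (t NAND p))))))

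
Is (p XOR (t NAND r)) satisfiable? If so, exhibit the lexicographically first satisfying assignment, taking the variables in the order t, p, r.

t=0, p=0, r=0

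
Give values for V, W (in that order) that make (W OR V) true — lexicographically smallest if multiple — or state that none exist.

V=0, W=1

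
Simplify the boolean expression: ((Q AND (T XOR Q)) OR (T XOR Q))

By absorption (E OR (E AND v) = E):
= (T XOR Q)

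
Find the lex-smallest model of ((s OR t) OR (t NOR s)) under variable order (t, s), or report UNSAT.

t=0, s=0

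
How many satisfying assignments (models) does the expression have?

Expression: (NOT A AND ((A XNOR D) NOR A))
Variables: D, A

Satisfying assignments: (1,0)
Count: 1 out of 4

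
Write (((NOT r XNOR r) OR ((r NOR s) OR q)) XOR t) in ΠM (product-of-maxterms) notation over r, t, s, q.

ΠM(2, 4, 5, 7, 8, 10, 13, 15) = (r OR t OR NOT s OR q) AND (r OR NOT t OR s OR q) AND (r OR NOT t OR s OR NOT q) AND (r OR NOT t OR NOT s OR NOT q) AND (NOT r OR t OR s OR q) AND (NOT r OR t OR NOT s OR q) AND (NOT r OR NOT t OR s OR NOT q) AND (NOT r OR NOT t OR NOT s OR NOT q)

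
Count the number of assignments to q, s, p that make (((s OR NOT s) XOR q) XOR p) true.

Satisfying assignments: (0,0,0), (0,1,0), (1,0,1), (1,1,1)
Count: 4 out of 8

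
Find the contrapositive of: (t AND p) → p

Contrapositive: NOT p → NOT (t AND p)
Note: A statement and its contrapositive are logically equivalent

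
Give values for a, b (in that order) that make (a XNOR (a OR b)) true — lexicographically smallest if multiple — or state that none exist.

a=0, b=0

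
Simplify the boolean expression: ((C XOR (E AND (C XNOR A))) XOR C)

By XOR self-cancellation ((E XOR v) XOR v = E):
= (E AND (C XNOR A))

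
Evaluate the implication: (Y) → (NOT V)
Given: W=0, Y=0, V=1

Antecedent (Y) = 0; consequent (NOT V) = 0.
0 → 0 = 1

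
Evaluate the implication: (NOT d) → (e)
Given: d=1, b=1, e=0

Antecedent (NOT d) = 0; consequent (e) = 0.
0 → 0 = 1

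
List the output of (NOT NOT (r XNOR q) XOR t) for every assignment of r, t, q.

r | t | q | Output
------------------
0 | 0 | 0 | 1
0 | 0 | 1 | 0
0 | 1 | 0 | 0
0 | 1 | 1 | 1
1 | 0 | 0 | 0
1 | 0 | 1 | 1
1 | 1 | 0 | 1
1 | 1 | 1 | 0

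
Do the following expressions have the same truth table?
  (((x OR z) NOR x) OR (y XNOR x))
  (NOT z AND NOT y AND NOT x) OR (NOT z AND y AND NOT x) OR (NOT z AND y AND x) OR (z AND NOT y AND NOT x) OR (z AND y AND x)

Yes, they are equivalent — the two output columns agree on all 8 assignments:
z | y | x | Expression 1 | Expression 2
---------------------------------------
0 | 0 | 0 | 1 | 1
0 | 0 | 1 | 0 | 0
0 | 1 | 0 | 1 | 1
0 | 1 | 1 | 1 | 1
1 | 0 | 0 | 1 | 1
1 | 0 | 1 | 0 | 0
1 | 1 | 0 | 0 | 0
1 | 1 | 1 | 1 | 1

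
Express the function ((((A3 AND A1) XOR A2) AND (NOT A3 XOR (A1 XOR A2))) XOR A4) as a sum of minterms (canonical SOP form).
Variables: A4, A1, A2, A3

Σm(3, 5, 6, 8, 9, 10, 12, 15) = (NOT A4 AND NOT A1 AND A2 AND A3) OR (NOT A4 AND A1 AND NOT A2 AND A3) OR (NOT A4 AND A1 AND A2 AND NOT A3) OR (A4 AND NOT A1 AND NOT A2 AND NOT A3) OR (A4 AND NOT A1 AND NOT A2 AND A3) OR (A4 AND NOT A1 AND A2 AND NOT A3) OR (A4 AND A1 AND NOT A2 AND NOT A3) OR (A4 AND A1 AND A2 AND A3)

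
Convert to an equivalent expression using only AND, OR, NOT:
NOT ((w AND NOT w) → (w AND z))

(w AND NOT w) AND NOT (w AND z)
(Negated implication: NOT(A → B) = A AND NOT B)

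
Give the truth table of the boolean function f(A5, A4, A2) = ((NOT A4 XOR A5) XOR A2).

A5 | A4 | A2 | Output
---------------------
0 | 0 | 0 | 1
0 | 0 | 1 | 0
0 | 1 | 0 | 0
0 | 1 | 1 | 1
1 | 0 | 0 | 0
1 | 0 | 1 | 1
1 | 1 | 0 | 1
1 | 1 | 1 | 0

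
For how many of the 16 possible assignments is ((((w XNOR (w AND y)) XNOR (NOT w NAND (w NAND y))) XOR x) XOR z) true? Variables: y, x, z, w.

Satisfying assignments: (0,0,1,0), (0,0,1,1), (0,1,0,0), (0,1,0,1), (1,0,0,1), (1,0,1,0), (1,1,0,0), (1,1,1,1)
Count: 8 out of 16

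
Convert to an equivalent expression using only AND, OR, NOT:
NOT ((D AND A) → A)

(D AND A) AND NOT A
(Negated implication: NOT(A → B) = A AND NOT B)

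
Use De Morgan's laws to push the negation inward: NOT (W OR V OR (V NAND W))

NOT W AND NOT V AND NOT (V NAND W)
De Morgan's: NOT(OR of terms) = AND of negations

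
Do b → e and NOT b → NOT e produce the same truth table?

No, Inverse is not equivalent to original (counterexample: e=0, b=1, d=0)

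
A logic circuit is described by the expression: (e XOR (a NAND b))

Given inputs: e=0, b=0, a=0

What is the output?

Substituting: (0 XOR (0 NAND 0))
= 1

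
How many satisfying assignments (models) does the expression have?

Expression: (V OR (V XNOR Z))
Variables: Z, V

Satisfying assignments: (0,0), (0,1), (1,1)
Count: 3 out of 4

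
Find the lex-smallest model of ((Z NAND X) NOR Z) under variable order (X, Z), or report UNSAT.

UNSATISFIABLE - no assignment makes this expression true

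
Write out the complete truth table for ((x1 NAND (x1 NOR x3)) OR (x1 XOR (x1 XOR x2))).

x2 | x3 | x1 | Output
---------------------
0 | 0 | 0 | 1
0 | 0 | 1 | 1
0 | 1 | 0 | 1
0 | 1 | 1 | 1
1 | 0 | 0 | 1
1 | 0 | 1 | 1
1 | 1 | 0 | 1
1 | 1 | 1 | 1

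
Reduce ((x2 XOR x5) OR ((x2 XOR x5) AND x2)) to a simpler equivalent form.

By absorption (E OR (E AND v) = E):
= (x2 XOR x5)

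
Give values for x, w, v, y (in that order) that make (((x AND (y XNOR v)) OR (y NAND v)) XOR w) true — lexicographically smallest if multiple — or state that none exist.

x=0, w=0, v=0, y=0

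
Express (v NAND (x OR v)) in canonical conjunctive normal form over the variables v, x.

(NOT v OR x) AND (NOT v OR NOT x)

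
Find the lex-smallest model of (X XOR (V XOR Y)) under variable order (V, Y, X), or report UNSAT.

V=0, Y=0, X=1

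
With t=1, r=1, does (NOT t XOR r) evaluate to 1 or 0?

Substituting: (NOT 1 XOR 1)
= 1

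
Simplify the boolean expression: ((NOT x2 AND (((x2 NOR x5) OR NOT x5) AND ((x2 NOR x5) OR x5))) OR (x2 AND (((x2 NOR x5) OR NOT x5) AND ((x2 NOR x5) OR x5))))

By distribution ((E AND v) OR (E AND NOT v) = E) then distribution ((E OR v) AND (E OR NOT v) = E):
= (x2 NOR x5)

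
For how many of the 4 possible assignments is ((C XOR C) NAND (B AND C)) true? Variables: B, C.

Satisfying assignments: (0,0), (0,1), (1,0), (1,1)
Count: 4 out of 4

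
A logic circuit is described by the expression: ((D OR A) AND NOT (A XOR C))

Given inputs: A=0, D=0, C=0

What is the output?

Substituting: ((0 OR 0) AND NOT (0 XOR 0))
= 0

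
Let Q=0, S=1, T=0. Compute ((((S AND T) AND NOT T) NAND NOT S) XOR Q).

Substituting: ((((1 AND 0) AND NOT 0) NAND NOT 1) XOR 0)
= 1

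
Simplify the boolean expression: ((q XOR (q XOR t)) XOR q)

By XOR self-cancellation ((E XOR v) XOR v = E):
= (q XOR t)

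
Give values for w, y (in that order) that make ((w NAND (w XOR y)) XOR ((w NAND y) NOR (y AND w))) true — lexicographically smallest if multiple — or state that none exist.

w=0, y=0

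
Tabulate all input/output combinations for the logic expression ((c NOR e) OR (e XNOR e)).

c | e | Output
--------------
0 | 0 | 1
0 | 1 | 1
1 | 0 | 1
1 | 1 | 1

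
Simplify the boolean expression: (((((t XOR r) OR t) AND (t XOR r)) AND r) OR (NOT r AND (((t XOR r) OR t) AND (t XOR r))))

By distribution ((E AND v) OR (E AND NOT v) = E) then absorption (E AND (E OR v) = E):
= (t XOR r)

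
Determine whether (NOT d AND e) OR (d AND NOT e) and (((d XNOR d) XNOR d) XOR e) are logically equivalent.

Yes, they are equivalent — the two output columns agree on all 4 assignments:
d | e | Expression 1 | Expression 2
-----------------------------------
0 | 0 | 0 | 0
0 | 1 | 1 | 1
1 | 0 | 1 | 1
1 | 1 | 0 | 0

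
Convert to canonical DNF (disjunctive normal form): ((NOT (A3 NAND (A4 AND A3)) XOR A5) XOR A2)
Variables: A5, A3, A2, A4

(NOT A5 AND NOT A3 AND A2 AND NOT A4) OR (NOT A5 AND NOT A3 AND A2 AND A4) OR (NOT A5 AND A3 AND NOT A2 AND A4) OR (NOT A5 AND A3 AND A2 AND NOT A4) OR (A5 AND NOT A3 AND NOT A2 AND NOT A4) OR (A5 AND NOT A3 AND NOT A2 AND A4) OR (A5 AND A3 AND NOT A2 AND NOT A4) OR (A5 AND A3 AND A2 AND A4)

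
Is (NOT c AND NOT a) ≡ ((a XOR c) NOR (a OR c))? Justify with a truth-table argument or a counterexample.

Yes, they are equivalent — the two output columns agree on all 4 assignments:
c | a | Expression 1 | Expression 2
-----------------------------------
0 | 0 | 1 | 1
0 | 1 | 0 | 0
1 | 0 | 0 | 0
1 | 1 | 0 | 0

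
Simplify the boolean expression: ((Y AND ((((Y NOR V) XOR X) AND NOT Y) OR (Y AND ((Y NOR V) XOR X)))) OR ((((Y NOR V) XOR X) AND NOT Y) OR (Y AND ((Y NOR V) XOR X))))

By absorption (E OR (E AND v) = E) then distribution ((E AND v) OR (E AND NOT v) = E):
= ((Y NOR V) XOR X)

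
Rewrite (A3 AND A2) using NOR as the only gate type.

((A3 NOR A3) NOR (A2 NOR A2))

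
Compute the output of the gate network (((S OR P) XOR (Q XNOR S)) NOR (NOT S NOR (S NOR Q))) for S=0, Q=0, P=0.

Substituting: (((0 OR 0) XOR (0 XNOR 0)) NOR (NOT 0 NOR (0 NOR 0)))
= 0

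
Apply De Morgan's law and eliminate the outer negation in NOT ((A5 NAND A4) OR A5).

NOT (A5 NAND A4) AND NOT A5
De Morgan's: NOT(OR of terms) = AND of negations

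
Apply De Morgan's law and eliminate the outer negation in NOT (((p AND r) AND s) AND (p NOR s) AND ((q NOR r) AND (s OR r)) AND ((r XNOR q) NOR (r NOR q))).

NOT ((p AND r) AND s) OR NOT (p NOR s) OR NOT ((q NOR r) AND (s OR r)) OR NOT ((r XNOR q) NOR (r NOR q))
De Morgan's: NOT(AND of terms) = OR of negations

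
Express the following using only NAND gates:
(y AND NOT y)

((y NAND (y NAND y)) NAND (y NAND (y NAND y)))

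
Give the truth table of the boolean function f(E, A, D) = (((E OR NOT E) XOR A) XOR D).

E | A | D | Output
------------------
0 | 0 | 0 | 1
0 | 0 | 1 | 0
0 | 1 | 0 | 0
0 | 1 | 1 | 1
1 | 0 | 0 | 1
1 | 0 | 1 | 0
1 | 1 | 0 | 0
1 | 1 | 1 | 1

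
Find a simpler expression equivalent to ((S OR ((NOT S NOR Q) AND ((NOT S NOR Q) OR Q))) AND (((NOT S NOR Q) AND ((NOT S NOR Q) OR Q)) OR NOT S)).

By distribution ((E OR v) AND (E OR NOT v) = E) then absorption (E AND (E OR v) = E):
= (NOT S NOR Q)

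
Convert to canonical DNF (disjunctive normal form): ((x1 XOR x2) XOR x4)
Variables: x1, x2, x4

(NOT x1 AND NOT x2 AND x4) OR (NOT x1 AND x2 AND NOT x4) OR (x1 AND NOT x2 AND NOT x4) OR (x1 AND x2 AND x4)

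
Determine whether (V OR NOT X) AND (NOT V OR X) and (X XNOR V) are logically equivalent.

Yes, they are equivalent — the two output columns agree on all 4 assignments:
V | X | Expression 1 | Expression 2
-----------------------------------
0 | 0 | 1 | 1
0 | 1 | 0 | 0
1 | 0 | 0 | 0
1 | 1 | 1 | 1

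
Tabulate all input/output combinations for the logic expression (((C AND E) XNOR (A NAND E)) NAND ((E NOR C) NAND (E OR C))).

E | A | C | Output
------------------
0 | 0 | 0 | 1
0 | 0 | 1 | 1
0 | 1 | 0 | 1
0 | 1 | 1 | 1
1 | 0 | 0 | 1
1 | 0 | 1 | 0
1 | 1 | 0 | 0
1 | 1 | 1 | 1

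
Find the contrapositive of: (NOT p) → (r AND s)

Contrapositive: NOT (r AND s) → p
Note: A statement and its contrapositive are logically equivalent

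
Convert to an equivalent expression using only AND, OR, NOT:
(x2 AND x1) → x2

NOT (x2 AND x1) OR x2
(Implication elimination: A → B = NOT A OR B)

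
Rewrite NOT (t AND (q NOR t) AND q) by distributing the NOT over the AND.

NOT t OR NOT (q NOR t) OR NOT q
De Morgan's: NOT(AND of terms) = OR of negations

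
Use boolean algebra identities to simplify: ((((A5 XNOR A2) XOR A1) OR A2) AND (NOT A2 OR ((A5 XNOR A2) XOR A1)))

By distribution ((E OR v) AND (E OR NOT v) = E):
= ((A5 XNOR A2) XOR A1)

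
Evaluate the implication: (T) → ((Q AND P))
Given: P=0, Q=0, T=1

Antecedent (T) = 1; consequent ((Q AND P)) = 0.
1 → 0 = 0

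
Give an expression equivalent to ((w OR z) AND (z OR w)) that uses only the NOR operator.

((((w NOR z) NOR (w NOR z)) NOR ((w NOR z) NOR (w NOR z))) NOR (((z NOR w) NOR (z NOR w)) NOR ((z NOR w) NOR (z NOR w))))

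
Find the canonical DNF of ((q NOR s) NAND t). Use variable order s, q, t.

(NOT s AND NOT q AND NOT t) OR (NOT s AND q AND NOT t) OR (NOT s AND q AND t) OR (s AND NOT q AND NOT t) OR (s AND NOT q AND t) OR (s AND q AND NOT t) OR (s AND q AND t)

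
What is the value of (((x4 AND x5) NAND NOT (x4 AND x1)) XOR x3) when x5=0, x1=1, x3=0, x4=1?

Substituting: (((1 AND 0) NAND NOT (1 AND 1)) XOR 0)
= 1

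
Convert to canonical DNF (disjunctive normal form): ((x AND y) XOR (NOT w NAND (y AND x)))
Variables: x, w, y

(NOT x AND NOT w AND NOT y) OR (NOT x AND NOT w AND y) OR (NOT x AND w AND NOT y) OR (NOT x AND w AND y) OR (x AND NOT w AND NOT y) OR (x AND NOT w AND y) OR (x AND w AND NOT y)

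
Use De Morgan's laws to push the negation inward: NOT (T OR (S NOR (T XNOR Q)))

NOT T AND NOT (S NOR (T XNOR Q))
De Morgan's: NOT(OR of terms) = AND of negations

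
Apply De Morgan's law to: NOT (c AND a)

NOT c OR NOT a
De Morgan's: NOT(AND of terms) = OR of negations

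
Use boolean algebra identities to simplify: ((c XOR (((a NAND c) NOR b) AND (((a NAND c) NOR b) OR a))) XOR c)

By XOR self-cancellation ((E XOR v) XOR v = E) then absorption (E AND (E OR v) = E):
= ((a NAND c) NOR b)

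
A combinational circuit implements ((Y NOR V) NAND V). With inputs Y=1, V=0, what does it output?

Substituting: ((1 NOR 0) NAND 0)
= 1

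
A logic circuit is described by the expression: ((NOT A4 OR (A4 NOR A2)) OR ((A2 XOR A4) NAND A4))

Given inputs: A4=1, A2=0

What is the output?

Substituting: ((NOT 1 OR (1 NOR 0)) OR ((0 XOR 1) NAND 1))
= 0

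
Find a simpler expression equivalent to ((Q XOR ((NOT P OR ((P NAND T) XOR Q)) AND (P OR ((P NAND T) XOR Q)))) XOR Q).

By XOR self-cancellation ((E XOR v) XOR v = E) then distribution ((E OR v) AND (E OR NOT v) = E):
= ((P NAND T) XOR Q)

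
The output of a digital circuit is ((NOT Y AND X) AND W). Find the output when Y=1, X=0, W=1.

Substituting: ((NOT 1 AND 0) AND 1)
= 0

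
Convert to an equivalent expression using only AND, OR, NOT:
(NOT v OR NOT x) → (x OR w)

NOT (NOT v OR NOT x) OR (x OR w)
(Implication elimination: A → B = NOT A OR B)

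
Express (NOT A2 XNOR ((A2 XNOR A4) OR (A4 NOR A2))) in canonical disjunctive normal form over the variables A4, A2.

(NOT A4 AND NOT A2) OR (NOT A4 AND A2)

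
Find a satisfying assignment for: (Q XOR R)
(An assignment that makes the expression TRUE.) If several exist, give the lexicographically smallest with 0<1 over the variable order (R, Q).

R=0, Q=1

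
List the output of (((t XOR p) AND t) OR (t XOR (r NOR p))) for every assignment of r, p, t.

r | p | t | Output
------------------
0 | 0 | 0 | 1
0 | 0 | 1 | 1
0 | 1 | 0 | 0
0 | 1 | 1 | 1
1 | 0 | 0 | 0
1 | 0 | 1 | 1
1 | 1 | 0 | 0
1 | 1 | 1 | 1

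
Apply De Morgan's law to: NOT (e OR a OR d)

NOT e AND NOT a AND NOT d
De Morgan's: NOT(OR of terms) = AND of negations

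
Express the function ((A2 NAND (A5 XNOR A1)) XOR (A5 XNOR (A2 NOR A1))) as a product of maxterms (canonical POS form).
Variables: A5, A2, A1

ΠM(1, 3, 4, 7) = (A5 OR A2 OR NOT A1) AND (A5 OR NOT A2 OR NOT A1) AND (NOT A5 OR A2 OR A1) AND (NOT A5 OR NOT A2 OR NOT A1)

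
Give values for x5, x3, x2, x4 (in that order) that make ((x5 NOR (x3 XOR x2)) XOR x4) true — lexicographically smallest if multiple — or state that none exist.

x5=0, x3=0, x2=0, x4=0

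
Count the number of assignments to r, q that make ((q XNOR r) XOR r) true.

Satisfying assignments: (0,0), (1,0)
Count: 2 out of 4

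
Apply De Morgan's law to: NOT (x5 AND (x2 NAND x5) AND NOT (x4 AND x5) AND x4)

NOT x5 OR NOT (x2 NAND x5) OR (x4 AND x5) OR NOT x4
De Morgan's: NOT(AND of terms) = OR of negations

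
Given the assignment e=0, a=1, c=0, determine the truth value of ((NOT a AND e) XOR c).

Substituting: ((NOT 1 AND 0) XOR 0)
= 0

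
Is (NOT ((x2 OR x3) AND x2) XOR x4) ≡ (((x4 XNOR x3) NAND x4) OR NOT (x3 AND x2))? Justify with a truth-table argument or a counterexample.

No. Counterexample: with x3=0, x2=0, x4=1, Expression 1 = 0 but Expression 2 = 1.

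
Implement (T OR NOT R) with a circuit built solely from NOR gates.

((T NOR (R NOR R)) NOR (T NOR (R NOR R)))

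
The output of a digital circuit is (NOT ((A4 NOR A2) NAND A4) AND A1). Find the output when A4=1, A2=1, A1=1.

Substituting: (NOT ((1 NOR 1) NAND 1) AND 1)
= 0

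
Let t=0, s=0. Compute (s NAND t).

Substituting: (0 NAND 0)
= 1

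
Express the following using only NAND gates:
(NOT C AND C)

(((C NAND C) NAND C) NAND ((C NAND C) NAND C))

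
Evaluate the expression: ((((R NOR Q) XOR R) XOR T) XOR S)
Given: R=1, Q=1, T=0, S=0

Substituting: ((((1 NOR 1) XOR 1) XOR 0) XOR 0)
= 1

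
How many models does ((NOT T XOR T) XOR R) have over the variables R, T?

Satisfying assignments: (0,0), (0,1)
Count: 2 out of 4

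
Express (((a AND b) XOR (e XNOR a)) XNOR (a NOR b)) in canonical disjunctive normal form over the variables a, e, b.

(NOT a AND NOT e AND NOT b) OR (NOT a AND e AND b) OR (a AND NOT e AND NOT b) OR (a AND e AND b)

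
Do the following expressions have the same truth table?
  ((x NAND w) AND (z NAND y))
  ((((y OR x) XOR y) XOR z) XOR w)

No. Counterexample: with z=0, w=0, x=0, y=0, Expression 1 = 1 but Expression 2 = 0.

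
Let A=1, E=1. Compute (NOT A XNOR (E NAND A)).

Substituting: (NOT 1 XNOR (1 NAND 1))
= 1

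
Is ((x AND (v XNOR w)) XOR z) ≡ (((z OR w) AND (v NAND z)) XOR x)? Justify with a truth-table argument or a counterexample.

No. Counterexample: with x=0, v=0, z=0, w=1, Expression 1 = 0 but Expression 2 = 1.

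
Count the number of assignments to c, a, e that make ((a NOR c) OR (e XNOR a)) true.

Satisfying assignments: (0,0,0), (0,0,1), (0,1,1), (1,0,0), (1,1,1)
Count: 5 out of 8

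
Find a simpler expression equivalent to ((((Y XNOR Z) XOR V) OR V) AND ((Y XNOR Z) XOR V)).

By absorption (E AND (E OR v) = E):
= ((Y XNOR Z) XOR V)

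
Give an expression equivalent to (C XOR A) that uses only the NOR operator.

((((C NOR A) NOR (C NOR A)) NOR ((C NOR A) NOR (C NOR A))) NOR ((((C NOR C) NOR (A NOR A)) NOR ((C NOR C) NOR (A NOR A))) NOR (((C NOR C) NOR (A NOR A)) NOR ((C NOR C) NOR (A NOR A)))))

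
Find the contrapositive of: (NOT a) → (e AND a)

Contrapositive: NOT (e AND a) → a
Note: A statement and its contrapositive are logically equivalent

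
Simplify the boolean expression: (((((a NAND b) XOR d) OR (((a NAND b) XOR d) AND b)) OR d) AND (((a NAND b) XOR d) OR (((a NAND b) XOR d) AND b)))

By absorption (E AND (E OR v) = E) then absorption (E OR (E AND v) = E):
= ((a NAND b) XOR d)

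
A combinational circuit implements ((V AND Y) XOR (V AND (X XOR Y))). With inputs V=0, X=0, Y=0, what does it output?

Substituting: ((0 AND 0) XOR (0 AND (0 XOR 0)))
= 0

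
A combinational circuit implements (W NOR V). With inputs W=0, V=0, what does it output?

Substituting: (0 NOR 0)
= 1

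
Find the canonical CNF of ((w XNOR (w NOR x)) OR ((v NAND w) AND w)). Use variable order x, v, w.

(x OR v OR w) AND (x OR NOT v OR w) AND (x OR NOT v OR NOT w) AND (NOT x OR NOT v OR NOT w)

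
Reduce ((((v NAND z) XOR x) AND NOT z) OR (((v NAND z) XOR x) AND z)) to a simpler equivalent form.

By distribution ((E AND v) OR (E AND NOT v) = E):
= ((v NAND z) XOR x)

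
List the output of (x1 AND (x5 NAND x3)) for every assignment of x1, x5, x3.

x1 | x5 | x3 | Output
---------------------
0 | 0 | 0 | 0
0 | 0 | 1 | 0
0 | 1 | 0 | 0
0 | 1 | 1 | 0
1 | 0 | 0 | 1
1 | 0 | 1 | 1
1 | 1 | 0 | 1
1 | 1 | 1 | 0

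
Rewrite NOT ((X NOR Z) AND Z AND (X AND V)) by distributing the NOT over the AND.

NOT (X NOR Z) OR NOT Z OR NOT (X AND V)
De Morgan's: NOT(AND of terms) = OR of negations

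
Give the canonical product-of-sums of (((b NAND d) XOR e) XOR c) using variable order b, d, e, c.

ΠM(1, 2, 5, 6, 9, 10, 12, 15) = (b OR d OR e OR NOT c) AND (b OR d OR NOT e OR c) AND (b OR NOT d OR e OR NOT c) AND (b OR NOT d OR NOT e OR c) AND (NOT b OR d OR e OR NOT c) AND (NOT b OR d OR NOT e OR c) AND (NOT b OR NOT d OR e OR c) AND (NOT b OR NOT d OR NOT e OR NOT c)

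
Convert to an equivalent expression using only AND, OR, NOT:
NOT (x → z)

x AND NOT z
(Negated implication: NOT(A → B) = A AND NOT B)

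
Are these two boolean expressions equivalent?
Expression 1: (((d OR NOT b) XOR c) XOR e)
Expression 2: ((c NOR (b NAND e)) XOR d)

No. Counterexample: with d=0, b=0, c=0, e=0, Expression 1 = 1 but Expression 2 = 0.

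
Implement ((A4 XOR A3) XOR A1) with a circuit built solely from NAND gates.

((((A4 NAND (A4 NAND A3)) NAND (A3 NAND (A4 NAND A3))) NAND (((A4 NAND (A4 NAND A3)) NAND (A3 NAND (A4 NAND A3))) NAND A1)) NAND (A1 NAND (((A4 NAND (A4 NAND A3)) NAND (A3 NAND (A4 NAND A3))) NAND A1)))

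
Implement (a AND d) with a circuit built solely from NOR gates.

((a NOR a) NOR (d NOR d))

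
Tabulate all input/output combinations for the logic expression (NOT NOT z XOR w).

w | z | Output
--------------
0 | 0 | 0
0 | 1 | 1
1 | 0 | 1
1 | 1 | 0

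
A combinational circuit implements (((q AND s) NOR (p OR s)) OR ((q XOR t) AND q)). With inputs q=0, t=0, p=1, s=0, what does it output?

Substituting: (((0 AND 0) NOR (1 OR 0)) OR ((0 XOR 0) AND 0))
= 0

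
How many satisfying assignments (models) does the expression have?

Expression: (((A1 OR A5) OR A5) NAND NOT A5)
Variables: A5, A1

Satisfying assignments: (0,0), (1,0), (1,1)
Count: 3 out of 4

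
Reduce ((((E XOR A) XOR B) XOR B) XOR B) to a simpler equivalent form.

By XOR self-cancellation ((E XOR v) XOR v = E):
= ((E XOR A) XOR B)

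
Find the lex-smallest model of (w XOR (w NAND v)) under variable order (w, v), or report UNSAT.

w=0, v=0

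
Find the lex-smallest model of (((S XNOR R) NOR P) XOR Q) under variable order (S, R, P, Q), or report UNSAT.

S=0, R=0, P=0, Q=1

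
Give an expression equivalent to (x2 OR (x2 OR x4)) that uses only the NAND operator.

((x2 NAND x2) NAND (((x2 NAND x2) NAND (x4 NAND x4)) NAND ((x2 NAND x2) NAND (x4 NAND x4))))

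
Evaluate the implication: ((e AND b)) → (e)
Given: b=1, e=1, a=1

Antecedent ((e AND b)) = 1; consequent (e) = 1.
1 → 1 = 1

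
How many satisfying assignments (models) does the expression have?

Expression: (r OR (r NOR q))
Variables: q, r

Satisfying assignments: (0,0), (0,1), (1,1)
Count: 3 out of 4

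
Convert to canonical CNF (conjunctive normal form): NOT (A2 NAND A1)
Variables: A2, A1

(A2 OR A1) AND (A2 OR NOT A1) AND (NOT A2 OR A1)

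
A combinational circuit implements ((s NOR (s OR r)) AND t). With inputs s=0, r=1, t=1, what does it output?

Substituting: ((0 NOR (0 OR 1)) AND 1)
= 0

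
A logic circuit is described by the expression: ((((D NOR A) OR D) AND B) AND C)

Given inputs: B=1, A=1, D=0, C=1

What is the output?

Substituting: ((((0 NOR 1) OR 0) AND 1) AND 1)
= 0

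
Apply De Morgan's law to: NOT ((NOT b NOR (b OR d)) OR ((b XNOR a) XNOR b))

NOT (NOT b NOR (b OR d)) AND NOT ((b XNOR a) XNOR b)
De Morgan's: NOT(OR of terms) = AND of negations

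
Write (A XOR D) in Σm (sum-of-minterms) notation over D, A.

Σm(1, 2) = (NOT D AND A) OR (D AND NOT A)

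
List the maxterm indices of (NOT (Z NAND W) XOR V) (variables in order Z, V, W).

ΠM(0, 1, 4, 7) = (Z OR V OR W) AND (Z OR V OR NOT W) AND (NOT Z OR V OR W) AND (NOT Z OR NOT V OR NOT W)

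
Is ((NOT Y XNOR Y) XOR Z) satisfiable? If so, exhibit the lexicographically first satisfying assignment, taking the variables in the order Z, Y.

Z=1, Y=0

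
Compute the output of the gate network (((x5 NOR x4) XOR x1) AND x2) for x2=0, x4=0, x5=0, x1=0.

Substituting: (((0 NOR 0) XOR 0) AND 0)
= 0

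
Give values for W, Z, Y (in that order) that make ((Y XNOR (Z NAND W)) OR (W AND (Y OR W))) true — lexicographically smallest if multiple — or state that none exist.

W=0, Z=0, Y=1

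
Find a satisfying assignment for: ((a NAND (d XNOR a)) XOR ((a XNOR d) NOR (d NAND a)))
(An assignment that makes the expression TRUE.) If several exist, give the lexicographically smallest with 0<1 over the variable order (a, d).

a=0, d=0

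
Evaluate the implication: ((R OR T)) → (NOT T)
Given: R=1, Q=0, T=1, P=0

Antecedent ((R OR T)) = 1; consequent (NOT T) = 0.
1 → 0 = 0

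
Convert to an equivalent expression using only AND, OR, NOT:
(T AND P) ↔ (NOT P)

((T AND P) AND (NOT P)) OR (NOT (T AND P) AND P)
(Biconditional = both true or both false)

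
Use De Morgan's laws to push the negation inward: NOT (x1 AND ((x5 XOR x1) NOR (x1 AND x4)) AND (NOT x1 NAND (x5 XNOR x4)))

NOT x1 OR NOT ((x5 XOR x1) NOR (x1 AND x4)) OR NOT (NOT x1 NAND (x5 XNOR x4))
De Morgan's: NOT(AND of terms) = OR of negations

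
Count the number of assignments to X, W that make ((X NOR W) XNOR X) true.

Satisfying assignments: (0,1)
Count: 1 out of 4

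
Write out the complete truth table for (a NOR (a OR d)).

d | a | Output
--------------
0 | 0 | 1
0 | 1 | 0
1 | 0 | 0
1 | 1 | 0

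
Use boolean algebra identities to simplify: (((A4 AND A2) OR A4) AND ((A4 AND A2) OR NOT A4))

By distribution ((E OR v) AND (E OR NOT v) = E):
= (A4 AND A2)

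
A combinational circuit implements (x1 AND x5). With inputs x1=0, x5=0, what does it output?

Substituting: (0 AND 0)
= 0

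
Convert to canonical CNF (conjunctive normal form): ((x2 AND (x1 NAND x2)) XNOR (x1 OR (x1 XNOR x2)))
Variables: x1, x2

(x1 OR x2) AND (x1 OR NOT x2) AND (NOT x1 OR x2) AND (NOT x1 OR NOT x2)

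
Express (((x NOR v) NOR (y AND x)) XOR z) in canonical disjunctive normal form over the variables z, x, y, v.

(NOT z AND NOT x AND NOT y AND v) OR (NOT z AND NOT x AND y AND v) OR (NOT z AND x AND NOT y AND NOT v) OR (NOT z AND x AND NOT y AND v) OR (z AND NOT x AND NOT y AND NOT v) OR (z AND NOT x AND y AND NOT v) OR (z AND x AND y AND NOT v) OR (z AND x AND y AND v)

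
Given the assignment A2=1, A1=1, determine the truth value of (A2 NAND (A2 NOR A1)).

Substituting: (1 NAND (1 NOR 1))
= 1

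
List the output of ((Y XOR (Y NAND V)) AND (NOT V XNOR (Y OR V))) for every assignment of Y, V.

Y | V | Output
--------------
0 | 0 | 0
0 | 1 | 0
1 | 0 | 0
1 | 1 | 0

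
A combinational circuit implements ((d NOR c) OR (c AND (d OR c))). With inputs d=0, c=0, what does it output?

Substituting: ((0 NOR 0) OR (0 AND (0 OR 0)))
= 1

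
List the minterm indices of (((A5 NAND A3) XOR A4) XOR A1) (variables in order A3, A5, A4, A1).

Σm(0, 3, 4, 7, 8, 11, 13, 14) = (NOT A3 AND NOT A5 AND NOT A4 AND NOT A1) OR (NOT A3 AND NOT A5 AND A4 AND A1) OR (NOT A3 AND A5 AND NOT A4 AND NOT A1) OR (NOT A3 AND A5 AND A4 AND A1) OR (A3 AND NOT A5 AND NOT A4 AND NOT A1) OR (A3 AND NOT A5 AND A4 AND A1) OR (A3 AND A5 AND NOT A4 AND A1) OR (A3 AND A5 AND A4 AND NOT A1)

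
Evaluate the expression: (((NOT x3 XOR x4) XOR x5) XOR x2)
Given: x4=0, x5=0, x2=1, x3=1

Substituting: (((NOT 1 XOR 0) XOR 0) XOR 1)
= 1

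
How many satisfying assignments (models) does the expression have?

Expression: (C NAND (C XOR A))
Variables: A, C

Satisfying assignments: (0,0), (1,0), (1,1)
Count: 3 out of 4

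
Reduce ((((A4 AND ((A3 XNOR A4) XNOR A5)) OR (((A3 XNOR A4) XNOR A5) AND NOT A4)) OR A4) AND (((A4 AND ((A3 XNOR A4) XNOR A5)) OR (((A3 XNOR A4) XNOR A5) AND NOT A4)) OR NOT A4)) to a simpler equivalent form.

By distribution ((E OR v) AND (E OR NOT v) = E) then distribution ((E AND v) OR (E AND NOT v) = E):
= ((A3 XNOR A4) XNOR A5)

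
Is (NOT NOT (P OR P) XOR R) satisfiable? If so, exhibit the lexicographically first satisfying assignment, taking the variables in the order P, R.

P=0, R=1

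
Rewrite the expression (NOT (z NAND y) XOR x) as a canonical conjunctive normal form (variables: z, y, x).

(z OR y OR x) AND (z OR NOT y OR x) AND (NOT z OR y OR x) AND (NOT z OR NOT y OR NOT x)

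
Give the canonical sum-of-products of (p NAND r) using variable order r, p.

Σm(0, 1, 2) = (NOT r AND NOT p) OR (NOT r AND p) OR (r AND NOT p)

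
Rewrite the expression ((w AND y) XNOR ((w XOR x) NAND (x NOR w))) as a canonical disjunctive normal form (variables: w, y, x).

(w AND y AND NOT x) OR (w AND y AND x)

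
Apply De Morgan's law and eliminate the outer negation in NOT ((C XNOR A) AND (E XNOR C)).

NOT (C XNOR A) OR NOT (E XNOR C)
De Morgan's: NOT(AND of terms) = OR of negations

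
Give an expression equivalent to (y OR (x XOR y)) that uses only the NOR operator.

((y NOR ((((x NOR y) NOR (x NOR y)) NOR ((x NOR y) NOR (x NOR y))) NOR ((((x NOR x) NOR (y NOR y)) NOR ((x NOR x) NOR (y NOR y))) NOR (((x NOR x) NOR (y NOR y)) NOR ((x NOR x) NOR (y NOR y)))))) NOR (y NOR ((((x NOR y) NOR (x NOR y)) NOR ((x NOR y) NOR (x NOR y))) NOR ((((x NOR x) NOR (y NOR y)) NOR ((x NOR x) NOR (y NOR y))) NOR (((x NOR x) NOR (y NOR y)) NOR ((x NOR x) NOR (y NOR y)))))))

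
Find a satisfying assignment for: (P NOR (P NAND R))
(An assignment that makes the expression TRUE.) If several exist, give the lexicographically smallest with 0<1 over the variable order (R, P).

UNSATISFIABLE - no assignment makes this expression true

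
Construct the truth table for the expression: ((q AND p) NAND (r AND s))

r | s | p | q | Output
----------------------
0 | 0 | 0 | 0 | 1
0 | 0 | 0 | 1 | 1
0 | 0 | 1 | 0 | 1
0 | 0 | 1 | 1 | 1
0 | 1 | 0 | 0 | 1
0 | 1 | 0 | 1 | 1
0 | 1 | 1 | 0 | 1
0 | 1 | 1 | 1 | 1
1 | 0 | 0 | 0 | 1
1 | 0 | 0 | 1 | 1
1 | 0 | 1 | 0 | 1
1 | 0 | 1 | 1 | 1
1 | 1 | 0 | 0 | 1
1 | 1 | 0 | 1 | 1
1 | 1 | 1 | 0 | 1
1 | 1 | 1 | 1 | 0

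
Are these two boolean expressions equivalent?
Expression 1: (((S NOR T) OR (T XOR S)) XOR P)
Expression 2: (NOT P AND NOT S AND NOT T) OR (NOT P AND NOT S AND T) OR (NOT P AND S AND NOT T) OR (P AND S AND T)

Yes, they are equivalent — the two output columns agree on all 8 assignments:
P | S | T | Expression 1 | Expression 2
---------------------------------------
0 | 0 | 0 | 1 | 1
0 | 0 | 1 | 1 | 1
0 | 1 | 0 | 1 | 1
0 | 1 | 1 | 0 | 0
1 | 0 | 0 | 0 | 0
1 | 0 | 1 | 0 | 0
1 | 1 | 0 | 0 | 0
1 | 1 | 1 | 1 | 1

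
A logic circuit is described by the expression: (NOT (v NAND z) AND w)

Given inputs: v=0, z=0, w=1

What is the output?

Substituting: (NOT (0 NAND 0) AND 1)
= 0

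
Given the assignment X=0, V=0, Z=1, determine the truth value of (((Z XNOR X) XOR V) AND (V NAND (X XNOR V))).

Substituting: (((1 XNOR 0) XOR 0) AND (0 NAND (0 XNOR 0)))
= 0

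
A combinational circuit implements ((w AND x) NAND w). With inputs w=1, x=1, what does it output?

Substituting: ((1 AND 1) NAND 1)
= 0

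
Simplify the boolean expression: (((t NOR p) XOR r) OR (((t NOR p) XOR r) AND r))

By absorption (E OR (E AND v) = E):
= ((t NOR p) XOR r)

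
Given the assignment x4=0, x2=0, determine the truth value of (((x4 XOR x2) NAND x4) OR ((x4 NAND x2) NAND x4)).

Substituting: (((0 XOR 0) NAND 0) OR ((0 NAND 0) NAND 0))
= 1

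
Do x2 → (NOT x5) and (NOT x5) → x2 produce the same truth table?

No, Converse is not equivalent to original (counterexample: x5=0, x2=0)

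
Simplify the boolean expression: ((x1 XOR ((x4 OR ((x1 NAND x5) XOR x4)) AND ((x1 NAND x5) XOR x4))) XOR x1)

By XOR self-cancellation ((E XOR v) XOR v = E) then absorption (E AND (E OR v) = E):
= ((x1 NAND x5) XOR x4)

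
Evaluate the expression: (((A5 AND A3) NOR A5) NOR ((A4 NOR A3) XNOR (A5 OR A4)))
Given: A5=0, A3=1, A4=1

Substituting: (((0 AND 1) NOR 0) NOR ((1 NOR 1) XNOR (0 OR 1)))
= 0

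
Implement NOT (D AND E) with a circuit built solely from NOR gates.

(((D NOR D) NOR (E NOR E)) NOR ((D NOR D) NOR (E NOR E)))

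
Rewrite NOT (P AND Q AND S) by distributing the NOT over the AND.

NOT P OR NOT Q OR NOT S
De Morgan's: NOT(AND of terms) = OR of negations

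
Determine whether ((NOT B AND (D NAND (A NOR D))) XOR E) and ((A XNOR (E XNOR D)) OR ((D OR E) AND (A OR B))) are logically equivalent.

No. Counterexample: with B=0, A=0, E=0, D=0, Expression 1 = 1 but Expression 2 = 0.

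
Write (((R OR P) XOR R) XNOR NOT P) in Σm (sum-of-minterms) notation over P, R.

Σm(3) = (P AND R)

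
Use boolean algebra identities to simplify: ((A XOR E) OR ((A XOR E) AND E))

By absorption (E OR (E AND v) = E):
= (A XOR E)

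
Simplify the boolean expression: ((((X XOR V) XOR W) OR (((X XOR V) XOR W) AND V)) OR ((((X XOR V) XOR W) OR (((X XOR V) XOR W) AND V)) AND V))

By absorption (E OR (E AND v) = E) then absorption (E OR (E AND v) = E):
= ((X XOR V) XOR W)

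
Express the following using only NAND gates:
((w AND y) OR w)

((((w NAND y) NAND (w NAND y)) NAND ((w NAND y) NAND (w NAND y))) NAND (w NAND w))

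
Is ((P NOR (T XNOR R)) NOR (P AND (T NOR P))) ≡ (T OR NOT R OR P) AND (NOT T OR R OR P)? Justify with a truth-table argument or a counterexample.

Yes, they are equivalent — the two output columns agree on all 8 assignments:
T | R | P | Expression 1 | Expression 2
---------------------------------------
0 | 0 | 0 | 1 | 1
0 | 0 | 1 | 1 | 1
0 | 1 | 0 | 0 | 0
0 | 1 | 1 | 1 | 1
1 | 0 | 0 | 0 | 0
1 | 0 | 1 | 1 | 1
1 | 1 | 0 | 1 | 1
1 | 1 | 1 | 1 | 1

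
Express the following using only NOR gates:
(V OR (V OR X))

((V NOR ((V NOR X) NOR (V NOR X))) NOR (V NOR ((V NOR X) NOR (V NOR X))))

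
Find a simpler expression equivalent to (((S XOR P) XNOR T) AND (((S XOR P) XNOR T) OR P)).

By absorption (E AND (E OR v) = E):
= ((S XOR P) XNOR T)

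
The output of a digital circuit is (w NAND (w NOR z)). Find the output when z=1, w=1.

Substituting: (1 NAND (1 NOR 1))
= 1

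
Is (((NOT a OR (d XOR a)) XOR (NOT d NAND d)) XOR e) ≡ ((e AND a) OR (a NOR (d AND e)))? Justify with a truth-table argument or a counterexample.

No. Counterexample: with a=0, d=0, e=0, Expression 1 = 0 but Expression 2 = 1.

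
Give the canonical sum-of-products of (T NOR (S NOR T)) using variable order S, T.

Σm(2) = (S AND NOT T)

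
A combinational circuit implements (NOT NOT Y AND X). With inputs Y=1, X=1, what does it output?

Substituting: (NOT NOT 1 AND 1)
= 1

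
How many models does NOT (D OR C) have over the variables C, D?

Satisfying assignments: (0,0)
Count: 1 out of 4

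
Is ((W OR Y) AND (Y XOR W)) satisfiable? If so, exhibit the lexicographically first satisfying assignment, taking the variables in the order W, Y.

W=0, Y=1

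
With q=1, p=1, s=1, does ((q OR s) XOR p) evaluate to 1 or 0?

Substituting: ((1 OR 1) XOR 1)
= 0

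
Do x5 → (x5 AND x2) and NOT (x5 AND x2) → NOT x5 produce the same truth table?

Yes, Contrapositive is always equivalent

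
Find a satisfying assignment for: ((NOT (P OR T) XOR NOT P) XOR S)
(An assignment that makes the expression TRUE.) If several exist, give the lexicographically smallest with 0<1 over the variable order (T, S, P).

T=0, S=1, P=0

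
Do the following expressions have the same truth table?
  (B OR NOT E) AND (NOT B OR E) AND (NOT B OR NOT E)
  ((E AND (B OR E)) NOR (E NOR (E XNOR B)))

Yes, they are equivalent — the two output columns agree on all 4 assignments:
B | E | Expression 1 | Expression 2
-----------------------------------
0 | 0 | 1 | 1
0 | 1 | 0 | 0
1 | 0 | 0 | 0
1 | 1 | 0 | 0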